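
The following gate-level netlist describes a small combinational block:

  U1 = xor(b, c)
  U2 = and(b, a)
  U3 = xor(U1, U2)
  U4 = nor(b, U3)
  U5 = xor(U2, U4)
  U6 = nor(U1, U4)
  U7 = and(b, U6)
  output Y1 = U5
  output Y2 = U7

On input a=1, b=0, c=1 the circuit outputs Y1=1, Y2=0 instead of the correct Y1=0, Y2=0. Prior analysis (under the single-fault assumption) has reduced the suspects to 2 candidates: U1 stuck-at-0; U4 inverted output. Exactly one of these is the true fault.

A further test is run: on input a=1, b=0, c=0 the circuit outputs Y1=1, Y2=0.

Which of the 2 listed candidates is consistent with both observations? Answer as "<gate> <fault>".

U1 stuck-at-0

Evaluate each candidate on input a=1, b=0, c=0:
  U1 stuck-at-0: U1=0 [stuck-at-0], U2=0, U3=0, U4=1, U5=1, U6=0, U7=0 → Y1=1, Y2=0 — matches
  U4 inverted output: U1=0, U2=0, U3=0, U4=0 [inverted output], U5=0, U6=1, U7=0 → Y1=0, Y2=0 — eliminated
Only U1 stuck-at-0 reproduces the observed Y1=1, Y2=0.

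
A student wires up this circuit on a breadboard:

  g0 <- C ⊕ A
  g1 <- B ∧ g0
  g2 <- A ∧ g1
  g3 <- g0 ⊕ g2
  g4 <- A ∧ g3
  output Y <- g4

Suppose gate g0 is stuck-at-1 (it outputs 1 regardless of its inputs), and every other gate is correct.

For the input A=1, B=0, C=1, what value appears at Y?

Propagate with g0 forced: g0=1 [stuck-at-1], g1=0, g2=0, g3=1, g4=1.
So Y = 1. (Without the fault it would be 0.)

1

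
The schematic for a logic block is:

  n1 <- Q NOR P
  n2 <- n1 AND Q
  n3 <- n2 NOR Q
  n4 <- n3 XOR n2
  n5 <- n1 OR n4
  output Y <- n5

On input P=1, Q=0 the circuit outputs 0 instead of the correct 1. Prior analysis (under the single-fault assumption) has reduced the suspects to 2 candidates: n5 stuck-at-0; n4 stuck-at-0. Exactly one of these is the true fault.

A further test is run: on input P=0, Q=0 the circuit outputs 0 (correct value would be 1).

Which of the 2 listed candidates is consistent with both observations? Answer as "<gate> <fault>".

Evaluate each candidate on input P=0, Q=0:
  n5 stuck-at-0: n1=1, n2=0, n3=1, n4=1, n5=0 [stuck-at-0] → 0 — matches
  n4 stuck-at-0: n1=1, n2=0, n3=1, n4=0 [stuck-at-0], n5=1 → 1 — eliminated
Only n5 stuck-at-0 reproduces the observed 0.

n5 stuck-at-0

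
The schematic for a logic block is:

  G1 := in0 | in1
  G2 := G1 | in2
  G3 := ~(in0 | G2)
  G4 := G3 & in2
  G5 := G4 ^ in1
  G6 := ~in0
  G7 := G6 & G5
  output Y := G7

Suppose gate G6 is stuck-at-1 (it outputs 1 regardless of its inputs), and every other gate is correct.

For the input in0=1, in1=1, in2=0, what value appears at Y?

1

Propagate with G6 forced: G1=1, G2=1, G3=0, G4=0, G5=1, G6=1 [stuck-at-1], G7=1.
So Y = 1. (Without the fault it would be 0.)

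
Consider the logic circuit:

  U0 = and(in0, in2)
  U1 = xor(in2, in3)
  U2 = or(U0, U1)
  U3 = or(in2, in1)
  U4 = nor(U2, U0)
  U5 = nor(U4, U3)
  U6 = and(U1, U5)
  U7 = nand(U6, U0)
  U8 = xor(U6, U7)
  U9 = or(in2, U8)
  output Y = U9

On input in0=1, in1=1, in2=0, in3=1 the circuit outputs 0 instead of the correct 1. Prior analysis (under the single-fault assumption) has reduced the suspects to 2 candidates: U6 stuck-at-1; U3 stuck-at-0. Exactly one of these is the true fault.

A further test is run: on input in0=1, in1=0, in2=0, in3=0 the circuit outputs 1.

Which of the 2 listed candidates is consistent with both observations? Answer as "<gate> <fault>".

Evaluate each candidate on input in0=1, in1=0, in2=0, in3=0:
  U6 stuck-at-1: U0=0, U1=0, U2=0, U3=0, U4=1, U5=0, U6=1 [stuck-at-1], U7=1, U8=0, U9=0 → 0 — eliminated
  U3 stuck-at-0: U0=0, U1=0, U2=0, U3=0 [stuck-at-0], U4=1, U5=0, U6=0, U7=1, U8=1, U9=1 → 1 — matches
Only U3 stuck-at-0 reproduces the observed 1.

U3 stuck-at-0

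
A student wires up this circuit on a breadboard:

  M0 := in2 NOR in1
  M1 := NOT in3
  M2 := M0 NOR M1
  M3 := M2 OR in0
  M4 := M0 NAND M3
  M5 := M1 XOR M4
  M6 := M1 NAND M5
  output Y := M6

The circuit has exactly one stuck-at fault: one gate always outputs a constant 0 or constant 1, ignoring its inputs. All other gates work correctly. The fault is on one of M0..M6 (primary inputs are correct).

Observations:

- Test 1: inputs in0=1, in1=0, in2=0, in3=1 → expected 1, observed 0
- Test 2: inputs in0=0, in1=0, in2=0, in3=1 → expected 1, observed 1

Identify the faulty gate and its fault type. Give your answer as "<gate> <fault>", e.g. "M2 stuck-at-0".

M1 stuck-at-1

Fault-free values for test 1 (in0=1, in1=0, in2=0, in3=1): M0=1, M1=0, M2=0, M3=1, M4=0, M5=0, M6=1, giving Y=1. Observed 0.
Test 1: faults giving observed 0 are {M1 stuck-at-1, M6 stuck-at-0}.
Test 2 (in0=0, in1=0, in2=0, in3=1): fault-free M0=1, M1=0, M2=0, M3=0, M4=1, M5=1, M6=1 → 1; observed 1. Eliminates M6 stuck-at-0.
Only M1 stuck-at-1 is consistent with every test.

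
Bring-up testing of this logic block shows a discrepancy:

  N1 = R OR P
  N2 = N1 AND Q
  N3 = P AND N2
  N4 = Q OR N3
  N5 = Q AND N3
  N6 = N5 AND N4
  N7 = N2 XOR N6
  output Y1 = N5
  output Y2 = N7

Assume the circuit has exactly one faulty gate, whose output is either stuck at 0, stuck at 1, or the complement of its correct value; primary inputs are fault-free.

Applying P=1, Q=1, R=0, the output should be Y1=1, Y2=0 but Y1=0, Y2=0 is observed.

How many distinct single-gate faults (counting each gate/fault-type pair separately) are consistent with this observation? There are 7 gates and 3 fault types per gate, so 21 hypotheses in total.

4

Fault-free: N1=1, N2=1, N3=1, N4=1, N5=1, N6=1, N7=0 → Y1=1, Y2=0. Observed Y1=0, Y2=0.
  N1: stuck-at-0, inverted output ✓; others ✗
  N2: stuck-at-0, inverted output ✓; others ✗
  N3: none of the 3 fault types match ✗
  N4: none of the 3 fault types match ✗
  N5: none of the 3 fault types match ✗
  N6: none of the 3 fault types match ✗
  N7: none of the 3 fault types match ✗
Consistent faults: {N1 stuck-at-0, N1 inverted output, N2 stuck-at-0, N2 inverted output} — 4 in all.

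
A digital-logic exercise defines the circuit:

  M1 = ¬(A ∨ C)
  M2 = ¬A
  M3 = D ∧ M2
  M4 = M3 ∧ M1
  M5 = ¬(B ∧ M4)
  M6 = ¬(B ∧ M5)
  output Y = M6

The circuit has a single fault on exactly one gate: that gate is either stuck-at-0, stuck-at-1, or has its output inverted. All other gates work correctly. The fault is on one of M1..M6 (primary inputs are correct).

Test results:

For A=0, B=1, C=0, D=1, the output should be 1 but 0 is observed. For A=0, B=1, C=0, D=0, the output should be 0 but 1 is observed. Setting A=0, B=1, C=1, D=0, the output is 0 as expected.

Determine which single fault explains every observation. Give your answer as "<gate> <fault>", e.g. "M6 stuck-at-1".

M3 inverted output

Fault-free values for test 1 (A=0, B=1, C=0, D=1): M1=1, M2=1, M3=1, M4=1, M5=0, M6=1, giving Y=1. Observed 0.
Test 1: faults giving observed 0 are {M1 stuck-at-0, M1 inverted output, M2 stuck-at-0, M2 inverted output, M3 stuck-at-0, M3 inverted output, M4 stuck-at-0, M4 inverted output, M5 stuck-at-1, M5 inverted output, M6 stuck-at-0, M6 inverted output}.
Test 2 (A=0, B=1, C=0, D=0): fault-free M1=1, M2=1, M3=0, M4=0, M5=1, M6=0 → 0; observed 1. Eliminates M1 stuck-at-0, M1 inverted output, M2 stuck-at-0, M2 inverted output, M3 stuck-at-0, M4 stuck-at-0, M5 stuck-at-1, M6 stuck-at-0.
Test 3 (A=0, B=1, C=1, D=0): fault-free M1=0, M2=1, M3=0, M4=0, M5=1, M6=0 → 0; observed 0. Eliminates M4 inverted output, M5 inverted output, M6 inverted output.
Only M3 inverted output is consistent with every test.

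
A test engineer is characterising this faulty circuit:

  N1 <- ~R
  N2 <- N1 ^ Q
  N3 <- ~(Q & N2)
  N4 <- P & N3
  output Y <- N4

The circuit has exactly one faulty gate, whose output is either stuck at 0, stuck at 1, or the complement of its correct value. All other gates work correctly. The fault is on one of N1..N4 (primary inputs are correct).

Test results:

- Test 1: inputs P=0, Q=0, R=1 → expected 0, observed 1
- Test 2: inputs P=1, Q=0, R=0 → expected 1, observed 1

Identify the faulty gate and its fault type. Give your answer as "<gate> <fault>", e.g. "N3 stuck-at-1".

N4 stuck-at-1

Fault-free values for test 1 (P=0, Q=0, R=1): N1=0, N2=0, N3=1, N4=0, giving Y=0. Observed 1.
Test 1: faults giving observed 1 are {N4 stuck-at-1, N4 inverted output}.
Test 2 (P=1, Q=0, R=0): fault-free N1=1, N2=1, N3=1, N4=1 → 1; observed 1. Eliminates N4 inverted output.
Only N4 stuck-at-1 is consistent with every test.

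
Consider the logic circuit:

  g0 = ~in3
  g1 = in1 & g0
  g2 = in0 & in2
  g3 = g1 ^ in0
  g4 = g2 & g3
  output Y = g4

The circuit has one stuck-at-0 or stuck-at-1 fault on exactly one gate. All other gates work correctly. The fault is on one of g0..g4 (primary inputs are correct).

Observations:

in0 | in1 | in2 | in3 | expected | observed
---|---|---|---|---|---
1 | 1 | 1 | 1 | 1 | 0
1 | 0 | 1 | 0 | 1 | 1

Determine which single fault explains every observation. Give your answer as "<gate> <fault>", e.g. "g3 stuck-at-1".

g0 stuck-at-1

Fault-free values for test 1 (in0=1, in1=1, in2=1, in3=1): g0=0, g1=0, g2=1, g3=1, g4=1, giving Y=1. Observed 0.
Test 1: faults giving observed 0 are {g0 stuck-at-1, g1 stuck-at-1, g2 stuck-at-0, g3 stuck-at-0, g4 stuck-at-0}.
Test 2 (in0=1, in1=0, in2=1, in3=0): fault-free g0=1, g1=0, g2=1, g3=1, g4=1 → 1; observed 1. Eliminates g1 stuck-at-1, g2 stuck-at-0, g3 stuck-at-0, g4 stuck-at-0.
Only g0 stuck-at-1 is consistent with every test.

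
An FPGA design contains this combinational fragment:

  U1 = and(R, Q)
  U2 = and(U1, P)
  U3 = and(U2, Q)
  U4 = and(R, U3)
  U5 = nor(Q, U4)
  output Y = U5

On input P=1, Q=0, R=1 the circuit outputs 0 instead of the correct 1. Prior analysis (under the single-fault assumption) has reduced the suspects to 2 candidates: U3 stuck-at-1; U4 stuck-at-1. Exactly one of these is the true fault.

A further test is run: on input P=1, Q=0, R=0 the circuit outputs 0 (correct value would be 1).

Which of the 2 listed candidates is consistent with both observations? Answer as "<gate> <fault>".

Evaluate each candidate on input P=1, Q=0, R=0:
  U3 stuck-at-1: U1=0, U2=0, U3=1 [stuck-at-1], U4=0, U5=1 → 1 — eliminated
  U4 stuck-at-1: U1=0, U2=0, U3=0, U4=1 [stuck-at-1], U5=0 → 0 — matches
Only U4 stuck-at-1 reproduces the observed 0.

U4 stuck-at-1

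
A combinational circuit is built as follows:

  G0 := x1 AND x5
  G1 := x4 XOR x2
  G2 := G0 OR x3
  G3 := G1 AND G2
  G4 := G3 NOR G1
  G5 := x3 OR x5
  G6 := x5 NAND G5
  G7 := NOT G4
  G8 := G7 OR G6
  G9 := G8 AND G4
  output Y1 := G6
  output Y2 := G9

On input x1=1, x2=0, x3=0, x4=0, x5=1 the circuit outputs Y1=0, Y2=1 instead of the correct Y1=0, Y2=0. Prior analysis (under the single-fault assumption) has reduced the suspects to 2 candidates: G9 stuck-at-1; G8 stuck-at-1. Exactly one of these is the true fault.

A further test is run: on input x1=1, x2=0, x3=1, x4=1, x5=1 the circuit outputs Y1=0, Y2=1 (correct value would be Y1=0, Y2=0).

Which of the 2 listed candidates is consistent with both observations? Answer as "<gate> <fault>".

G9 stuck-at-1

Evaluate each candidate on input x1=1, x2=0, x3=1, x4=1, x5=1:
  G9 stuck-at-1: G0=1, G1=1, G2=1, G3=1, G4=0, G5=1, G6=0, G7=1, G8=1, G9=1 [stuck-at-1] → Y1=0, Y2=1 — matches
  G8 stuck-at-1: G0=1, G1=1, G2=1, G3=1, G4=0, G5=1, G6=0, G7=1, G8=1 [stuck-at-1], G9=0 → Y1=0, Y2=0 — eliminated
Only G9 stuck-at-1 reproduces the observed Y1=0, Y2=1.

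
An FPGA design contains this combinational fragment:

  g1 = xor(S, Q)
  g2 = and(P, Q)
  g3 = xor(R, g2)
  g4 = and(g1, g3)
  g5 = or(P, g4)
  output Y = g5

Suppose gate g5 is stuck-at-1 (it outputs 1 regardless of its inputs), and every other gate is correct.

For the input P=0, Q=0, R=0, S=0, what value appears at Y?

1

Propagate with g5 forced: g1=0, g2=0, g3=0, g4=0, g5=1 [stuck-at-1].
So Y = 1. (Without the fault it would be 0.)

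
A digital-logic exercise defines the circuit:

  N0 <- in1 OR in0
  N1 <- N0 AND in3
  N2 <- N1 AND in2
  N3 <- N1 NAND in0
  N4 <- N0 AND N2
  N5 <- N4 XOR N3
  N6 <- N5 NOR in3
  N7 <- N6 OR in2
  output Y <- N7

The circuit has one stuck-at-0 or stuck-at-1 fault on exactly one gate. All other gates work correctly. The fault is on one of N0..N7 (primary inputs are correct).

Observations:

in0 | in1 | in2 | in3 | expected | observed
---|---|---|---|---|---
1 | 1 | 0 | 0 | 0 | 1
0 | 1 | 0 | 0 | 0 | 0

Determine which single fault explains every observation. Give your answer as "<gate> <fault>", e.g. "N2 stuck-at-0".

N1 stuck-at-1

Fault-free values for test 1 (in0=1, in1=1, in2=0, in3=0): N0=1, N1=0, N2=0, N3=1, N4=0, N5=1, N6=0, N7=0, giving Y=0. Observed 1.
Test 1: faults giving observed 1 are {N1 stuck-at-1, N2 stuck-at-1, N3 stuck-at-0, N4 stuck-at-1, N5 stuck-at-0, N6 stuck-at-1, N7 stuck-at-1}.
Test 2 (in0=0, in1=1, in2=0, in3=0): fault-free N0=1, N1=0, N2=0, N3=1, N4=0, N5=1, N6=0, N7=0 → 0; observed 0. Eliminates N2 stuck-at-1, N3 stuck-at-0, N4 stuck-at-1, N5 stuck-at-0, N6 stuck-at-1, N7 stuck-at-1.
Only N1 stuck-at-1 is consistent with every test.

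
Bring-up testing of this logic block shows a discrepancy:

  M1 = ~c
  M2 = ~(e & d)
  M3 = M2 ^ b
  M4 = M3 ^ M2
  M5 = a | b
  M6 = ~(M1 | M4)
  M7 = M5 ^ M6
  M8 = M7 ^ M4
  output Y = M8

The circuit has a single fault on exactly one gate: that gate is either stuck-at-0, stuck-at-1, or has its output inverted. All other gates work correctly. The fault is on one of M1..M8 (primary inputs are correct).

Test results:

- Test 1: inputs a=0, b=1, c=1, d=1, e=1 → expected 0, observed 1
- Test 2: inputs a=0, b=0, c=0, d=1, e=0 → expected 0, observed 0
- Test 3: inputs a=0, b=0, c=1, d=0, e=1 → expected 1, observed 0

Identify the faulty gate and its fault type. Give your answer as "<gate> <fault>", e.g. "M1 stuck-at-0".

M7 stuck-at-0

Fault-free values for test 1 (a=0, b=1, c=1, d=1, e=1): M1=0, M2=0, M3=1, M4=1, M5=1, M6=0, M7=1, M8=0, giving Y=0. Observed 1.
Test 1: faults giving observed 1 are {M5 stuck-at-0, M5 inverted output, M6 stuck-at-1, M6 inverted output, M7 stuck-at-0, M7 inverted output, M8 stuck-at-1, M8 inverted output}.
Test 2 (a=0, b=0, c=0, d=1, e=0): fault-free M1=1, M2=1, M3=1, M4=0, M5=0, M6=0, M7=0, M8=0 → 0; observed 0. Eliminates M5 inverted output, M6 stuck-at-1, M6 inverted output, M7 inverted output, M8 stuck-at-1, M8 inverted output.
Test 3 (a=0, b=0, c=1, d=0, e=1): fault-free M1=0, M2=1, M3=1, M4=0, M5=0, M6=1, M7=1, M8=1 → 1; observed 0. Eliminates M5 stuck-at-0.
Only M7 stuck-at-0 is consistent with every test.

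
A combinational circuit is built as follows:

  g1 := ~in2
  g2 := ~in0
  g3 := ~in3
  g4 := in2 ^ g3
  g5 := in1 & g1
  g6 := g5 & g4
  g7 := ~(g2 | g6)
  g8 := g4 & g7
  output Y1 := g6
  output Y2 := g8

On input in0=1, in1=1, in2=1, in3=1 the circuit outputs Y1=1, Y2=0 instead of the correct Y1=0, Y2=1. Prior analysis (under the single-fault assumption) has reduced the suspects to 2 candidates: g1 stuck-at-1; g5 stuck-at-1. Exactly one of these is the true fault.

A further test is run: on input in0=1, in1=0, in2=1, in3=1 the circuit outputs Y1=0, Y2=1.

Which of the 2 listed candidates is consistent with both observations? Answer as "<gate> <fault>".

g1 stuck-at-1

Evaluate each candidate on input in0=1, in1=0, in2=1, in3=1:
  g1 stuck-at-1: g1=1 [stuck-at-1], g2=0, g3=0, g4=1, g5=0, g6=0, g7=1, g8=1 → Y1=0, Y2=1 — matches
  g5 stuck-at-1: g1=0, g2=0, g3=0, g4=1, g5=1 [stuck-at-1], g6=1, g7=0, g8=0 → Y1=1, Y2=0 — eliminated
Only g1 stuck-at-1 reproduces the observed Y1=0, Y2=1.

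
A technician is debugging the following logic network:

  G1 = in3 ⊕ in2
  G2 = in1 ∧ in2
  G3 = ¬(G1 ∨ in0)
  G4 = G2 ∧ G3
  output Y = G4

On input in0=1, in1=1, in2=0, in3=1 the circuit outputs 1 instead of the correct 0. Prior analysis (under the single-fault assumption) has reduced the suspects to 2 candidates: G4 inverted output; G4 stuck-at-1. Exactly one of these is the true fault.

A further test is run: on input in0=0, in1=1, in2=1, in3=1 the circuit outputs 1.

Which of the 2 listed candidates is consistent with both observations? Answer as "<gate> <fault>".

G4 stuck-at-1

Evaluate each candidate on input in0=0, in1=1, in2=1, in3=1:
  G4 inverted output: G1=0, G2=1, G3=1, G4=0 [inverted output] → 0 — eliminated
  G4 stuck-at-1: G1=0, G2=1, G3=1, G4=1 [stuck-at-1] → 1 — matches
Only G4 stuck-at-1 reproduces the observed 1.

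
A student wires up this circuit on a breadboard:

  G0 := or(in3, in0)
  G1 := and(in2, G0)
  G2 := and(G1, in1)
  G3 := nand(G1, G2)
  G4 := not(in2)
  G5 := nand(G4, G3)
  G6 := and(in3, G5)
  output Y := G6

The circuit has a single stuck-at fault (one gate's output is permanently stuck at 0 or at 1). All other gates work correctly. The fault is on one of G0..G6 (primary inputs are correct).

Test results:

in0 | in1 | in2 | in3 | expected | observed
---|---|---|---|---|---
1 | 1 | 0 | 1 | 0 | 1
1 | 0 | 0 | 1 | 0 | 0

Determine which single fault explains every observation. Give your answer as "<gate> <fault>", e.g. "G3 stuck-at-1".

Fault-free values for test 1 (in0=1, in1=1, in2=0, in3=1): G0=1, G1=0, G2=0, G3=1, G4=1, G5=0, G6=0, giving Y=0. Observed 1.
Test 1: faults giving observed 1 are {G1 stuck-at-1, G3 stuck-at-0, G4 stuck-at-0, G5 stuck-at-1, G6 stuck-at-1}.
Test 2 (in0=1, in1=0, in2=0, in3=1): fault-free G0=1, G1=0, G2=0, G3=1, G4=1, G5=0, G6=0 → 0; observed 0. Eliminates G3 stuck-at-0, G4 stuck-at-0, G5 stuck-at-1, G6 stuck-at-1.
Only G1 stuck-at-1 is consistent with every test.

G1 stuck-at-1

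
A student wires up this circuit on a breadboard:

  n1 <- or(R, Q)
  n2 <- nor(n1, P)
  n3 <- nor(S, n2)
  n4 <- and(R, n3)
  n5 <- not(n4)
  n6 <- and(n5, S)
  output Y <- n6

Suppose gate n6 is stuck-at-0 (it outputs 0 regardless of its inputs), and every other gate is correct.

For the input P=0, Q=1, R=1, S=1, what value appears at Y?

0

Propagate with n6 forced: n1=1, n2=0, n3=0, n4=0, n5=1, n6=0 [stuck-at-0].
So Y = 0. (Without the fault it would be 1.)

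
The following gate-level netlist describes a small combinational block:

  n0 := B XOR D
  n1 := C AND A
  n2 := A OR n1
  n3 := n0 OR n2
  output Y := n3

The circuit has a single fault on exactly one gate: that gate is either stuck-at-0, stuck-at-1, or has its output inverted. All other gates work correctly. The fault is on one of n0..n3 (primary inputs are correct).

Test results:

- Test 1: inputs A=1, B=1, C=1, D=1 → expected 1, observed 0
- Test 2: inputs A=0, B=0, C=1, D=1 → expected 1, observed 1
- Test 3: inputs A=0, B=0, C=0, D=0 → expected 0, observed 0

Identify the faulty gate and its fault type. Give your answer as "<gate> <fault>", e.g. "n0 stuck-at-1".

n2 stuck-at-0

Fault-free values for test 1 (A=1, B=1, C=1, D=1): n0=0, n1=1, n2=1, n3=1, giving Y=1. Observed 0.
Test 1: faults giving observed 0 are {n2 stuck-at-0, n2 inverted output, n3 stuck-at-0, n3 inverted output}.
Test 2 (A=0, B=0, C=1, D=1): fault-free n0=1, n1=0, n2=0, n3=1 → 1; observed 1. Eliminates n3 stuck-at-0, n3 inverted output.
Test 3 (A=0, B=0, C=0, D=0): fault-free n0=0, n1=0, n2=0, n3=0 → 0; observed 0. Eliminates n2 inverted output.
Only n2 stuck-at-0 is consistent with every test.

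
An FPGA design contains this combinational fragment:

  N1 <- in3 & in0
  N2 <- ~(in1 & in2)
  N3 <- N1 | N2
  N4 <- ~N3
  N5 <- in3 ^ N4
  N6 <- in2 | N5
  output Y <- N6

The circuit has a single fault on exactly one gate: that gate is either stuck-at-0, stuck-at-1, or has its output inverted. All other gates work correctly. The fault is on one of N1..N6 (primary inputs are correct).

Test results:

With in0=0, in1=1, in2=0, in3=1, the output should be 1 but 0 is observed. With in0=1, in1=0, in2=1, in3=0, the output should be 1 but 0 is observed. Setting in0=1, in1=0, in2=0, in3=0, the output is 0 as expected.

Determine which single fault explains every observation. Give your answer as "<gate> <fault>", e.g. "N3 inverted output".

Fault-free values for test 1 (in0=0, in1=1, in2=0, in3=1): N1=0, N2=1, N3=1, N4=0, N5=1, N6=1, giving Y=1. Observed 0.
Test 1: faults giving observed 0 are {N2 stuck-at-0, N2 inverted output, N3 stuck-at-0, N3 inverted output, N4 stuck-at-1, N4 inverted output, N5 stuck-at-0, N5 inverted output, N6 stuck-at-0, N6 inverted output}.
Test 2 (in0=1, in1=0, in2=1, in3=0): fault-free N1=0, N2=1, N3=1, N4=0, N5=0, N6=1 → 1; observed 0. Eliminates N2 stuck-at-0, N2 inverted output, N3 stuck-at-0, N3 inverted output, N4 stuck-at-1, N4 inverted output, N5 stuck-at-0, N5 inverted output.
Test 3 (in0=1, in1=0, in2=0, in3=0): fault-free N1=0, N2=1, N3=1, N4=0, N5=0, N6=0 → 0; observed 0. Eliminates N6 inverted output.
Only N6 stuck-at-0 is consistent with every test.

N6 stuck-at-0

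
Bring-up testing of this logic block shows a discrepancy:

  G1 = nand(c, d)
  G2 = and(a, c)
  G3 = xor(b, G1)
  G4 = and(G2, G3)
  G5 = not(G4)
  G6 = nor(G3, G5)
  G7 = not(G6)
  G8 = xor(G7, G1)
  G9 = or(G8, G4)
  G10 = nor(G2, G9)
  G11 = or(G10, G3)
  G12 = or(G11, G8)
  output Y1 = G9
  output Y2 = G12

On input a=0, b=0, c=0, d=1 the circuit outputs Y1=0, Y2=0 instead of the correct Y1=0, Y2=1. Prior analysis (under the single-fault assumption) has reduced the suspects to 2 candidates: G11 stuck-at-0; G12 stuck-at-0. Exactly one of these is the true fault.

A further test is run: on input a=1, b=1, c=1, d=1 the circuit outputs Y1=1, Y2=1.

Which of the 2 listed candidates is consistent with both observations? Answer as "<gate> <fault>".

G11 stuck-at-0

Evaluate each candidate on input a=1, b=1, c=1, d=1:
  G11 stuck-at-0: G1=0, G2=1, G3=1, G4=1, G5=0, G6=0, G7=1, G8=1, G9=1, G10=0, G11=0 [stuck-at-0], G12=1 → Y1=1, Y2=1 — matches
  G12 stuck-at-0: G1=0, G2=1, G3=1, G4=1, G5=0, G6=0, G7=1, G8=1, G9=1, G10=0, G11=1, G12=0 [stuck-at-0] → Y1=1, Y2=0 — eliminated
Only G11 stuck-at-0 reproduces the observed Y1=1, Y2=1.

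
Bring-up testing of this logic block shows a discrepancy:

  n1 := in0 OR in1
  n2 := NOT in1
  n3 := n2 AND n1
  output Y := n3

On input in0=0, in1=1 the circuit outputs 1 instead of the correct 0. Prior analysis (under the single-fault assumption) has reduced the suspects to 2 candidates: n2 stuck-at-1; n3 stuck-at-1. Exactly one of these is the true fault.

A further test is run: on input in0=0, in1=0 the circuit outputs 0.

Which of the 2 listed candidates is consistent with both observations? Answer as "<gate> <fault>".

Evaluate each candidate on input in0=0, in1=0:
  n2 stuck-at-1: n1=0, n2=1 [stuck-at-1], n3=0 → 0 — matches
  n3 stuck-at-1: n1=0, n2=1, n3=1 [stuck-at-1] → 1 — eliminated
Only n2 stuck-at-1 reproduces the observed 0.

n2 stuck-at-1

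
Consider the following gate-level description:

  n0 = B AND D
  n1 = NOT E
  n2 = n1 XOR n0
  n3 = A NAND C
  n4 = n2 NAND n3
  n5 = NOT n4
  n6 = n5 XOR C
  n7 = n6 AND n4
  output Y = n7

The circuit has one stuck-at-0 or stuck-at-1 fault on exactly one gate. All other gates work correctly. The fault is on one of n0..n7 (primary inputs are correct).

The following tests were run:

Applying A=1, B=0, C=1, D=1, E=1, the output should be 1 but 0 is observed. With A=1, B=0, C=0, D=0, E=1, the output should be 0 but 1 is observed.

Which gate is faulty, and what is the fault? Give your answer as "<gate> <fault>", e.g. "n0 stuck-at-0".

Fault-free values for test 1 (A=1, B=0, C=1, D=1, E=1): n0=0, n1=0, n2=0, n3=0, n4=1, n5=0, n6=1, n7=1, giving Y=1. Observed 0.
Test 1: faults giving observed 0 are {n4 stuck-at-0, n5 stuck-at-1, n6 stuck-at-0, n7 stuck-at-0}.
Test 2 (A=1, B=0, C=0, D=0, E=1): fault-free n0=0, n1=0, n2=0, n3=1, n4=1, n5=0, n6=0, n7=0 → 0; observed 1. Eliminates n4 stuck-at-0, n6 stuck-at-0, n7 stuck-at-0.
Only n5 stuck-at-1 is consistent with every test.

n5 stuck-at-1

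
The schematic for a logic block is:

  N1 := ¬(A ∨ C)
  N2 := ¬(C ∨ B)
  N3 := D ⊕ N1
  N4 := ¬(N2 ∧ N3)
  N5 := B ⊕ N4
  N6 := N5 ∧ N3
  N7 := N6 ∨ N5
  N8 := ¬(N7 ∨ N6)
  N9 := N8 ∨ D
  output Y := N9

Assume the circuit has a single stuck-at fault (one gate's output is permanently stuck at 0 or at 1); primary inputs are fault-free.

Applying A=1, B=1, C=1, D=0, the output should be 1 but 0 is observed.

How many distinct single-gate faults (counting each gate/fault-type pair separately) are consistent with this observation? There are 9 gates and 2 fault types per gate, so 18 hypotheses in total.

6

Fault-free: N1=0, N2=0, N3=0, N4=1, N5=0, N6=0, N7=0, N8=1, N9=1 → 1. Observed 0.
  N1: none of the 2 fault types match ✗
  N2: none of the 2 fault types match ✗
  N3: none of the 2 fault types match ✗
  N4: stuck-at-0 ✓; others ✗
  N5: stuck-at-1 ✓; others ✗
  N6: stuck-at-1 ✓; others ✗
  N7: stuck-at-1 ✓; others ✗
  N8: stuck-at-0 ✓; others ✗
  N9: stuck-at-0 ✓; others ✗
Consistent faults: {N4 stuck-at-0, N5 stuck-at-1, N6 stuck-at-1, N7 stuck-at-1, N8 stuck-at-0, N9 stuck-at-0} — 6 in all.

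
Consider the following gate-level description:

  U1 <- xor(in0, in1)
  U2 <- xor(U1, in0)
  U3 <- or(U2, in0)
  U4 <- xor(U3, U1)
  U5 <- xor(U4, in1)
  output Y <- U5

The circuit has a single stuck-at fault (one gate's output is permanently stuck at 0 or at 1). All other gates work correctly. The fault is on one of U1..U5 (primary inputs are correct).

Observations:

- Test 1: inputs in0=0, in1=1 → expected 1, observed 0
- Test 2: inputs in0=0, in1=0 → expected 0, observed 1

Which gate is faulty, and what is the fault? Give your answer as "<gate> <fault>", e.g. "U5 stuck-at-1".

U4 stuck-at-1

Fault-free values for test 1 (in0=0, in1=1): U1=1, U2=1, U3=1, U4=0, U5=1, giving Y=1. Observed 0.
Test 1: faults giving observed 0 are {U2 stuck-at-0, U3 stuck-at-0, U4 stuck-at-1, U5 stuck-at-0}.
Test 2 (in0=0, in1=0): fault-free U1=0, U2=0, U3=0, U4=0, U5=0 → 0; observed 1. Eliminates U2 stuck-at-0, U3 stuck-at-0, U5 stuck-at-0.
Only U4 stuck-at-1 is consistent with every test.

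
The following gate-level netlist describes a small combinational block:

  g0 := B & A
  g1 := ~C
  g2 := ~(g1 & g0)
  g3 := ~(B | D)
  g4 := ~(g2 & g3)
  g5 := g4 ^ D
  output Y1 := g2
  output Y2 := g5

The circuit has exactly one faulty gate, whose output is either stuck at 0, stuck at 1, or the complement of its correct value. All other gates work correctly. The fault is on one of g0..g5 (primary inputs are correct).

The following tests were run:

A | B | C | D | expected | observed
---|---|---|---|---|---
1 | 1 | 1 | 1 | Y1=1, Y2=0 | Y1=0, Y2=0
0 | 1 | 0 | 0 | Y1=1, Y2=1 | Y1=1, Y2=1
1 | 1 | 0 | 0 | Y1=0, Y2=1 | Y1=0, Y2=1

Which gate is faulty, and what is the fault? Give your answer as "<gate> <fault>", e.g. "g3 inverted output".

Fault-free values for test 1 (A=1, B=1, C=1, D=1): g0=1, g1=0, g2=1, g3=0, g4=1, g5=0, giving Y1=1, Y2=0. Observed Y1=0, Y2=0.
Test 1: faults giving observed Y1=0, Y2=0 are {g1 stuck-at-1, g1 inverted output, g2 stuck-at-0, g2 inverted output}.
Test 2 (A=0, B=1, C=0, D=0): fault-free g0=0, g1=1, g2=1, g3=0, g4=1, g5=1 → Y1=1, Y2=1; observed Y1=1, Y2=1. Eliminates g2 stuck-at-0, g2 inverted output.
Test 3 (A=1, B=1, C=0, D=0): fault-free g0=1, g1=1, g2=0, g3=0, g4=1, g5=1 → Y1=0, Y2=1; observed Y1=0, Y2=1. Eliminates g1 inverted output.
Only g1 stuck-at-1 is consistent with every test.

g1 stuck-at-1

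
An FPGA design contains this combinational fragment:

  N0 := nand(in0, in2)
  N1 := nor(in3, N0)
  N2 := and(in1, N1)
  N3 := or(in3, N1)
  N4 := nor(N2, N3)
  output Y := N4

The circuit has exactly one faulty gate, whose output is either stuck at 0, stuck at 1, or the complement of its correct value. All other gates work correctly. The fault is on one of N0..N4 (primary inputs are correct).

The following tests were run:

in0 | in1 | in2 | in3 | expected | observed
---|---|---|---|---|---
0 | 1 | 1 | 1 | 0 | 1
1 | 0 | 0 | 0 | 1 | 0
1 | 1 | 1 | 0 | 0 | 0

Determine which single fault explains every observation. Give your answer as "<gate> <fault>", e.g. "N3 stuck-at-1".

N3 inverted output

Fault-free values for test 1 (in0=0, in1=1, in2=1, in3=1): N0=1, N1=0, N2=0, N3=1, N4=0, giving Y=0. Observed 1.
Test 1: faults giving observed 1 are {N3 stuck-at-0, N3 inverted output, N4 stuck-at-1, N4 inverted output}.
Test 2 (in0=1, in1=0, in2=0, in3=0): fault-free N0=1, N1=0, N2=0, N3=0, N4=1 → 1; observed 0. Eliminates N3 stuck-at-0, N4 stuck-at-1.
Test 3 (in0=1, in1=1, in2=1, in3=0): fault-free N0=0, N1=1, N2=1, N3=1, N4=0 → 0; observed 0. Eliminates N4 inverted output.
Only N3 inverted output is consistent with every test.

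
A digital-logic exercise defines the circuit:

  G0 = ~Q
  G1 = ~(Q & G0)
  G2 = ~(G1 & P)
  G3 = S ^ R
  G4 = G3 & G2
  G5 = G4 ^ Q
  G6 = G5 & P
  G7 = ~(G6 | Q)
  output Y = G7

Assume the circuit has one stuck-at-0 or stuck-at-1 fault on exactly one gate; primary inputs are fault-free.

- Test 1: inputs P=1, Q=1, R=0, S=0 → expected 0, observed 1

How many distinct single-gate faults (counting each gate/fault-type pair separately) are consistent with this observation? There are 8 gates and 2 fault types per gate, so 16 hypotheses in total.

1

Fault-free: G0=0, G1=1, G2=0, G3=0, G4=0, G5=1, G6=1, G7=0 → 0. Observed 1.
  G0: none of the 2 fault types match ✗
  G1: none of the 2 fault types match ✗
  G2: none of the 2 fault types match ✗
  G3: none of the 2 fault types match ✗
  G4: none of the 2 fault types match ✗
  G5: none of the 2 fault types match ✗
  G6: none of the 2 fault types match ✗
  G7: stuck-at-1 ✓; others ✗
Consistent faults: {G7 stuck-at-1} — 1 in all.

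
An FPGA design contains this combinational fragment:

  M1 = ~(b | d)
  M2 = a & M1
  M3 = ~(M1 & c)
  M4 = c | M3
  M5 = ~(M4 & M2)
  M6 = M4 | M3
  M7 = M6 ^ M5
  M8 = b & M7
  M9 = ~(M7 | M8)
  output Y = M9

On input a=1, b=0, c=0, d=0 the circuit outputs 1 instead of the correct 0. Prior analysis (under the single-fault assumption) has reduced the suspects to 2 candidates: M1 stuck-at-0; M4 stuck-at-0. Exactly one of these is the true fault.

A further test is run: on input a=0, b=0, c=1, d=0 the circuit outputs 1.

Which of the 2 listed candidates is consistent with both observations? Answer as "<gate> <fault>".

M1 stuck-at-0

Evaluate each candidate on input a=0, b=0, c=1, d=0:
  M1 stuck-at-0: M1=0 [stuck-at-0], M2=0, M3=1, M4=1, M5=1, M6=1, M7=0, M8=0, M9=1 → 1 — matches
  M4 stuck-at-0: M1=1, M2=0, M3=0, M4=0 [stuck-at-0], M5=1, M6=0, M7=1, M8=0, M9=0 → 0 — eliminated
Only M1 stuck-at-0 reproduces the observed 1.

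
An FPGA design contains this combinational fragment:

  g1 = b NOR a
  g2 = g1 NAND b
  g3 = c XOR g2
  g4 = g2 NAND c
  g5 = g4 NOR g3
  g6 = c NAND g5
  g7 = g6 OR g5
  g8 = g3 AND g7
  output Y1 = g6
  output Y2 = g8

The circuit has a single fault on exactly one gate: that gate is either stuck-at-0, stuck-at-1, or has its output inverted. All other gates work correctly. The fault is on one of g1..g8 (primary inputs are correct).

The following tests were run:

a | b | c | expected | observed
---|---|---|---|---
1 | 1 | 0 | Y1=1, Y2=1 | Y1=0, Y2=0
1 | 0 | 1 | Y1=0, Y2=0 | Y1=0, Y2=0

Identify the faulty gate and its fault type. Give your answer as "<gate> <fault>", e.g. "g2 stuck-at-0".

Fault-free values for test 1 (a=1, b=1, c=0): g1=0, g2=1, g3=1, g4=1, g5=0, g6=1, g7=1, g8=1, giving Y1=1, Y2=1. Observed Y1=0, Y2=0.
Test 1: faults giving observed Y1=0, Y2=0 are {g6 stuck-at-0, g6 inverted output}.
Test 2 (a=1, b=0, c=1): fault-free g1=0, g2=1, g3=0, g4=0, g5=1, g6=0, g7=1, g8=0 → Y1=0, Y2=0; observed Y1=0, Y2=0. Eliminates g6 inverted output.
Only g6 stuck-at-0 is consistent with every test.

g6 stuck-at-0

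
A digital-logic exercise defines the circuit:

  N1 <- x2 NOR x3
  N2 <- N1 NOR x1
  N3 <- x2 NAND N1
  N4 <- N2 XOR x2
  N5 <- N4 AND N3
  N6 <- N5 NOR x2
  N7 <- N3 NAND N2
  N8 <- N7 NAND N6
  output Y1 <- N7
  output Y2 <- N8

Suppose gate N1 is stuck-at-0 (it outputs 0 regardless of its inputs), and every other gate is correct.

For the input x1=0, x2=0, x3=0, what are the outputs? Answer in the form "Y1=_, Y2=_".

Propagate with N1 forced: N1=0 [stuck-at-0], N2=1, N3=1, N4=1, N5=1, N6=0, N7=0, N8=1.
So the outputs are Y1=0, Y2=1. (Without the fault they would be Y1=1, Y2=0.)

Y1=0, Y2=1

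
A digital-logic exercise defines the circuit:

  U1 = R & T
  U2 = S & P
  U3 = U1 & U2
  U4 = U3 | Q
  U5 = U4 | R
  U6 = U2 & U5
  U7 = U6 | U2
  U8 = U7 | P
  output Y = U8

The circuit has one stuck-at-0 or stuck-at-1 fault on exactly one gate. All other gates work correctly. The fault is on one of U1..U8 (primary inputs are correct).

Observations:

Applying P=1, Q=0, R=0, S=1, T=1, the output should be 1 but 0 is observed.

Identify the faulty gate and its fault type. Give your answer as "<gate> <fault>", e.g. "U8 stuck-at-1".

Fault-free values for test 1 (P=1, Q=0, R=0, S=1, T=1): U1=0, U2=1, U3=0, U4=0, U5=0, U6=0, U7=1, U8=1, giving Y=1. Observed 0.
Test 1: faults giving observed 0 are {U8 stuck-at-0}.
Only U8 stuck-at-0 is consistent with every test.

U8 stuck-at-0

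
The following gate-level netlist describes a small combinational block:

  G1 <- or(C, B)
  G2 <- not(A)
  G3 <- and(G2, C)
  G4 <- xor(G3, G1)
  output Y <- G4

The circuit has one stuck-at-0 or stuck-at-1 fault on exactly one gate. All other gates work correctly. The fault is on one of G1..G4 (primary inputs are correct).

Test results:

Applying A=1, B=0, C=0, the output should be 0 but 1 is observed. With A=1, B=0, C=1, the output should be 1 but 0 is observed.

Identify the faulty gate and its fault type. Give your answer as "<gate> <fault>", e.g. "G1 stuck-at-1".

Fault-free values for test 1 (A=1, B=0, C=0): G1=0, G2=0, G3=0, G4=0, giving Y=0. Observed 1.
Test 1: faults giving observed 1 are {G1 stuck-at-1, G3 stuck-at-1, G4 stuck-at-1}.
Test 2 (A=1, B=0, C=1): fault-free G1=1, G2=0, G3=0, G4=1 → 1; observed 0. Eliminates G1 stuck-at-1, G4 stuck-at-1.
Only G3 stuck-at-1 is consistent with every test.

G3 stuck-at-1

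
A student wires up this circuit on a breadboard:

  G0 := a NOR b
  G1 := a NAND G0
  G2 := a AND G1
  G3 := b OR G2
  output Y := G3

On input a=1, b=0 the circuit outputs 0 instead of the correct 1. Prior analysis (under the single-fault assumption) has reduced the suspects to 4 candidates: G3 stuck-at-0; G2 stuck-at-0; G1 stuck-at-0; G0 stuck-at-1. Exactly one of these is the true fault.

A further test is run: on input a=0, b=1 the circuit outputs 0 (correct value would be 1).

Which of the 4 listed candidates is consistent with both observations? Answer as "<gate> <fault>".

G3 stuck-at-0

Evaluate each candidate on input a=0, b=1:
  G3 stuck-at-0: G0=0, G1=1, G2=0, G3=0 [stuck-at-0] → 0 — matches
  G2 stuck-at-0: G0=0, G1=1, G2=0 [stuck-at-0], G3=1 → 1 — eliminated
  G1 stuck-at-0: G0=0, G1=0 [stuck-at-0], G2=0, G3=1 → 1 — eliminated
  G0 stuck-at-1: G0=1 [stuck-at-1], G1=1, G2=0, G3=1 → 1 — eliminated
Only G3 stuck-at-0 reproduces the observed 0.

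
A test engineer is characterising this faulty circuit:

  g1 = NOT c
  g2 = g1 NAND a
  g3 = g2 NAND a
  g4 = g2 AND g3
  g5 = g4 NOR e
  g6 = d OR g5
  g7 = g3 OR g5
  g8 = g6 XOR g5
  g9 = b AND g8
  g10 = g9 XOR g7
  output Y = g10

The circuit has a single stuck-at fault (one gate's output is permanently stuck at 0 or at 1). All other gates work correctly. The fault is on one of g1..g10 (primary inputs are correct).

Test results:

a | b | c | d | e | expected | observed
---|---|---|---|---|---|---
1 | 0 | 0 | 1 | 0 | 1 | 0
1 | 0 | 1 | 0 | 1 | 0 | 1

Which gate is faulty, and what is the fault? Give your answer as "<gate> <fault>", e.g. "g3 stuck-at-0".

Fault-free values for test 1 (a=1, b=0, c=0, d=1, e=0): g1=1, g2=0, g3=1, g4=0, g5=1, g6=1, g7=1, g8=0, g9=0, g10=1, giving Y=1. Observed 0.
Test 1: faults giving observed 0 are {g7 stuck-at-0, g9 stuck-at-1, g10 stuck-at-0}.
Test 2 (a=1, b=0, c=1, d=0, e=1): fault-free g1=0, g2=1, g3=0, g4=0, g5=0, g6=0, g7=0, g8=0, g9=0, g10=0 → 0; observed 1. Eliminates g7 stuck-at-0, g10 stuck-at-0.
Only g9 stuck-at-1 is consistent with every test.

g9 stuck-at-1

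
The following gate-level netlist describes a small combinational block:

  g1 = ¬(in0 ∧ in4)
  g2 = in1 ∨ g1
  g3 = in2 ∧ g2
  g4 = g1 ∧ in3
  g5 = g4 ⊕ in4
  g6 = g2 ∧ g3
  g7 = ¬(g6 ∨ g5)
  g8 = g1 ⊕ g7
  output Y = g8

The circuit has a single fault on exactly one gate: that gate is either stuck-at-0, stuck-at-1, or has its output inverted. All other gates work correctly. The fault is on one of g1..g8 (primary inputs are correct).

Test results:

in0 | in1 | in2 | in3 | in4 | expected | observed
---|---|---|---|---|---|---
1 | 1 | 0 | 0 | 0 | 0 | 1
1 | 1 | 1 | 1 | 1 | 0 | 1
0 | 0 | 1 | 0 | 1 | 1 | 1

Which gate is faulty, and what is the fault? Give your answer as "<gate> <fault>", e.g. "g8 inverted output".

g8 stuck-at-1

Fault-free values for test 1 (in0=1, in1=1, in2=0, in3=0, in4=0): g1=1, g2=1, g3=0, g4=0, g5=0, g6=0, g7=1, g8=0, giving Y=0. Observed 1.
Test 1: faults giving observed 1 are {g1 stuck-at-0, g1 inverted output, g3 stuck-at-1, g3 inverted output, g4 stuck-at-1, g4 inverted output, g5 stuck-at-1, g5 inverted output, g6 stuck-at-1, g6 inverted output, g7 stuck-at-0, g7 inverted output, g8 stuck-at-1, g8 inverted output}.
Test 2 (in0=1, in1=1, in2=1, in3=1, in4=1): fault-free g1=0, g2=1, g3=1, g4=0, g5=1, g6=1, g7=0, g8=0 → 0; observed 1. Eliminates g1 stuck-at-0, g3 stuck-at-1, g3 inverted output, g4 stuck-at-1, g4 inverted output, g5 stuck-at-1, g5 inverted output, g6 stuck-at-1, g6 inverted output, g7 stuck-at-0.
Test 3 (in0=0, in1=0, in2=1, in3=0, in4=1): fault-free g1=1, g2=1, g3=1, g4=0, g5=1, g6=1, g7=0, g8=1 → 1; observed 1. Eliminates g1 inverted output, g7 inverted output, g8 inverted output.
Only g8 stuck-at-1 is consistent with every test.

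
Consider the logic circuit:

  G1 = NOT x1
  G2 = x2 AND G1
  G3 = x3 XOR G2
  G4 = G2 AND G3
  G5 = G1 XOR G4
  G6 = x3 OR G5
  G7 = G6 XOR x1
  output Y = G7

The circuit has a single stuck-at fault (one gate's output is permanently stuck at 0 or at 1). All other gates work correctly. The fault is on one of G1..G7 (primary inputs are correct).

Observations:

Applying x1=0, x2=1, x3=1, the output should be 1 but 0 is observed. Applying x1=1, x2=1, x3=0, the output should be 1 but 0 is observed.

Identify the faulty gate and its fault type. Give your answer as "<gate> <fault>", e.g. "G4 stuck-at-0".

G7 stuck-at-0

Fault-free values for test 1 (x1=0, x2=1, x3=1): G1=1, G2=1, G3=0, G4=0, G5=1, G6=1, G7=1, giving Y=1. Observed 0.
Test 1: faults giving observed 0 are {G6 stuck-at-0, G7 stuck-at-0}.
Test 2 (x1=1, x2=1, x3=0): fault-free G1=0, G2=0, G3=0, G4=0, G5=0, G6=0, G7=1 → 1; observed 0. Eliminates G6 stuck-at-0.
Only G7 stuck-at-0 is consistent with every test.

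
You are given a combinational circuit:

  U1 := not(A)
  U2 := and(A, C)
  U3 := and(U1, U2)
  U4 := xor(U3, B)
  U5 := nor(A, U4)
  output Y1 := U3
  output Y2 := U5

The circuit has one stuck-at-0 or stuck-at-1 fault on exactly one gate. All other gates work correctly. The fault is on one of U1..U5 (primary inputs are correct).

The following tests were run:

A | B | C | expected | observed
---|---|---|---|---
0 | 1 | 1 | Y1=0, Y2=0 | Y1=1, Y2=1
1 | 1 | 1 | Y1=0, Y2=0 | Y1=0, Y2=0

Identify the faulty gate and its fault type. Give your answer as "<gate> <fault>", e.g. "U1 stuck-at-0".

Fault-free values for test 1 (A=0, B=1, C=1): U1=1, U2=0, U3=0, U4=1, U5=0, giving Y1=0, Y2=0. Observed Y1=1, Y2=1.
Test 1: faults giving observed Y1=1, Y2=1 are {U2 stuck-at-1, U3 stuck-at-1}.
Test 2 (A=1, B=1, C=1): fault-free U1=0, U2=1, U3=0, U4=1, U5=0 → Y1=0, Y2=0; observed Y1=0, Y2=0. Eliminates U3 stuck-at-1.
Only U2 stuck-at-1 is consistent with every test.

U2 stuck-at-1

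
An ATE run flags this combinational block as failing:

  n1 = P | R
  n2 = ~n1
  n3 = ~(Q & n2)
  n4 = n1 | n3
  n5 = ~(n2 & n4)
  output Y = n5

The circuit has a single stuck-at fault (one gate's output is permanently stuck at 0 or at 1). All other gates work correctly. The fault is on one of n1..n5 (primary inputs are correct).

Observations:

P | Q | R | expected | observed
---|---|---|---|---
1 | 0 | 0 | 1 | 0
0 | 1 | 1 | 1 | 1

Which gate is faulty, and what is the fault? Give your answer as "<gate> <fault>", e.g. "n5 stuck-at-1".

Fault-free values for test 1 (P=1, Q=0, R=0): n1=1, n2=0, n3=1, n4=1, n5=1, giving Y=1. Observed 0.
Test 1: faults giving observed 0 are {n1 stuck-at-0, n2 stuck-at-1, n5 stuck-at-0}.
Test 2 (P=0, Q=1, R=1): fault-free n1=1, n2=0, n3=1, n4=1, n5=1 → 1; observed 1. Eliminates n2 stuck-at-1, n5 stuck-at-0.
Only n1 stuck-at-0 is consistent with every test.

n1 stuck-at-0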